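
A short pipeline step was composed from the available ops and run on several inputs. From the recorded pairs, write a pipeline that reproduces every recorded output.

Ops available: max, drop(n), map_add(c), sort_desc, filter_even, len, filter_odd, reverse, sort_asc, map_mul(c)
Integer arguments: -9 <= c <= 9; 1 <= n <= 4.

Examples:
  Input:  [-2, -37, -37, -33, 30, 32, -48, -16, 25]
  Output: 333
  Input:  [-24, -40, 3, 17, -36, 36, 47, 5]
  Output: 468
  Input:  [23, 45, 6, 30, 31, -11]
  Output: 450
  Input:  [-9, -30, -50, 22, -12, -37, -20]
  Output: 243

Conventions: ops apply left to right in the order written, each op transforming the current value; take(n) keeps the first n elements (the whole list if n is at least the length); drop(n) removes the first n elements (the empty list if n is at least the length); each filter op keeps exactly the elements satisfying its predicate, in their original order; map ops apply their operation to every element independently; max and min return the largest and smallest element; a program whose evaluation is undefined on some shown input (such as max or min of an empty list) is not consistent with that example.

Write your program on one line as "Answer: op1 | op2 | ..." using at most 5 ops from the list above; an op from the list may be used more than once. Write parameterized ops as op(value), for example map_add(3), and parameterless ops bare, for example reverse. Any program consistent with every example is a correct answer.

map_add(5) | reverse | map_mul(9) | max

Check, running the answer program on each example:
  [-2, -37, -37, -33, 30, 32, -48, -16, 25] -> [3, -32, -32, -28, 35, 37, -43, -11, 30] -> [30, -11, -43, 37, 35, -28, -32, -32, 3] -> [270, -99, -387, 333, 315, -252, -288, -288, 27] -> 333
  [-24, -40, 3, 17, -36, 36, 47, 5] -> [-19, -35, 8, 22, -31, 41, 52, 10] -> [10, 52, 41, -31, 22, 8, -35, -19] -> [90, 468, 369, -279, 198, 72, -315, -171] -> 468
  [23, 45, 6, 30, 31, -11] -> [28, 50, 11, 35, 36, -6] -> [-6, 36, 35, 11, 50, 28] -> [-54, 324, 315, 99, 450, 252] -> 450
  [-9, -30, -50, 22, -12, -37, -20] -> [-4, -25, -45, 27, -7, -32, -15] -> [-15, -32, -7, 27, -45, -25, -4] -> [-135, -288, -63, 243, -405, -225, -36] -> 243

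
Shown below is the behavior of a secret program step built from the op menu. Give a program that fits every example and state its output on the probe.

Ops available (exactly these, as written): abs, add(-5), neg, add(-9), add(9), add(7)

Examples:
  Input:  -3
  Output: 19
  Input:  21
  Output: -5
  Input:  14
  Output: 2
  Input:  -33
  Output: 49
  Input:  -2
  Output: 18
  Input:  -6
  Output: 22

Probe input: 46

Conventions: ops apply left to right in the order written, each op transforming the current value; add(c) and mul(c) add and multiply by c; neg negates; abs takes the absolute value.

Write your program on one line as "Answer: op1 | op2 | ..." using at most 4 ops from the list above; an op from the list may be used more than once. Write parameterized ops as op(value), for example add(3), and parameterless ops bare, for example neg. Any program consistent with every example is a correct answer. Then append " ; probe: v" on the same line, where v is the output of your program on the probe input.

add(-9) | neg | add(7) ; probe: -30

Check, running the answer program on each example:
  -3 -> -12 -> 12 -> 19
  21 -> 12 -> -12 -> -5
  14 -> 5 -> -5 -> 2
  -33 -> -42 -> 42 -> 49
  -2 -> -11 -> 11 -> 18
  -6 -> -15 -> 15 -> 22
  probe: 46 -> 37 -> -37 -> -30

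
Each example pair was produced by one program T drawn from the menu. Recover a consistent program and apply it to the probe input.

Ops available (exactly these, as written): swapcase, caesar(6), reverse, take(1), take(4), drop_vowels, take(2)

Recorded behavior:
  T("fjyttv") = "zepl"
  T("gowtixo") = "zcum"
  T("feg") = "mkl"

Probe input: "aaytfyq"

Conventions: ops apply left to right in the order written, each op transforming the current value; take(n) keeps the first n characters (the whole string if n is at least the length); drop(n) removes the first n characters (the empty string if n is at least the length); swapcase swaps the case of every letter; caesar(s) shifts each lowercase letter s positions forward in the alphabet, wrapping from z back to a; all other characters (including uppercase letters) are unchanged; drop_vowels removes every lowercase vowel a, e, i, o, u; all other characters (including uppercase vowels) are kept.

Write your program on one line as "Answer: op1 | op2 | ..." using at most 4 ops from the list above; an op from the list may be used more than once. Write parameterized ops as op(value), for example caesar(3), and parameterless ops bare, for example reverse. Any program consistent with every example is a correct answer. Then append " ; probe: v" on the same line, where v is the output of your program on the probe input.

take(4) | reverse | caesar(6) ; probe: "zegg"

Check, running the answer program on each example:
  "fjyttv" -> "fjyt" -> "tyjf" -> "zepl"
  "gowtixo" -> "gowt" -> "twog" -> "zcum"
  "feg" -> "feg" -> "gef" -> "mkl"
  probe: "aaytfyq" -> "aayt" -> "tyaa" -> "zegg"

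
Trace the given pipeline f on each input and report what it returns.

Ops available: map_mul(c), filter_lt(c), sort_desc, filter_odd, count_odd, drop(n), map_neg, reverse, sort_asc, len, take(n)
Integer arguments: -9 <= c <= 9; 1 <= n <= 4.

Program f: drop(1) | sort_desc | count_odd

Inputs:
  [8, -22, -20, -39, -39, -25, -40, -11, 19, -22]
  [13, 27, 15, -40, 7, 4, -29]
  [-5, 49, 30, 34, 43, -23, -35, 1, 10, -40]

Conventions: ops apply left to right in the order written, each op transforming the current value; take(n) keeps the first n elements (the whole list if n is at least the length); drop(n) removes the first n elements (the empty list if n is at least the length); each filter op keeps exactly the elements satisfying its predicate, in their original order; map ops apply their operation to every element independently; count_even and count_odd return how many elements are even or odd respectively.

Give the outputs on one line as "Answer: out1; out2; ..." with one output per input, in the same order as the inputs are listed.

Execution, op by op:
  [8, -22, -20, -39, -39, -25, -40, -11, 19, -22] -> [-22, -20, -39, -39, -25, -40, -11, 19, -22] -> [19, -11, -20, -22, -22, -25, -39, -39, -40] -> 5
  [13, 27, 15, -40, 7, 4, -29] -> [27, 15, -40, 7, 4, -29] -> [27, 15, 7, 4, -29, -40] -> 4
  [-5, 49, 30, 34, 43, -23, -35, 1, 10, -40] -> [49, 30, 34, 43, -23, -35, 1, 10, -40] -> [49, 43, 34, 30, 10, 1, -23, -35, -40] -> 5

5; 4; 5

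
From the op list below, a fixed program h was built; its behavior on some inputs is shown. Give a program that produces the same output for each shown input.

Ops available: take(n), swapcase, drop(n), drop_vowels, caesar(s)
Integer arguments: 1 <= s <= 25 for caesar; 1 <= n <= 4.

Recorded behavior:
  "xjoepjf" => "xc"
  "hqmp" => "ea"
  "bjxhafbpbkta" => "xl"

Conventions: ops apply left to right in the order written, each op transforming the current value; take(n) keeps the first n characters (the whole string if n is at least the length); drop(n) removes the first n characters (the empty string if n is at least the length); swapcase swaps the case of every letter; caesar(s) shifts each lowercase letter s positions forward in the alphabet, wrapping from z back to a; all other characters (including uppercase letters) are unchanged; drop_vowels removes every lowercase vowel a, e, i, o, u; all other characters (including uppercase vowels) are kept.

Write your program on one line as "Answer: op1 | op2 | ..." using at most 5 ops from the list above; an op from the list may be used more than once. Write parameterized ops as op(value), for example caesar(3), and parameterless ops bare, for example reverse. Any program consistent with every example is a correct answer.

caesar(13) | caesar(1) | drop(1) | take(2)

Check, running the answer program on each example:
  "xjoepjf" -> "kwbrcws" -> "lxcsdxt" -> "xcsdxt" -> "xc"
  "hqmp" -> "udzc" -> "vead" -> "ead" -> "ea"
  "bjxhafbpbkta" -> "owkunsocoxgn" -> "pxlvotpdpyho" -> "xlvotpdpyho" -> "xl"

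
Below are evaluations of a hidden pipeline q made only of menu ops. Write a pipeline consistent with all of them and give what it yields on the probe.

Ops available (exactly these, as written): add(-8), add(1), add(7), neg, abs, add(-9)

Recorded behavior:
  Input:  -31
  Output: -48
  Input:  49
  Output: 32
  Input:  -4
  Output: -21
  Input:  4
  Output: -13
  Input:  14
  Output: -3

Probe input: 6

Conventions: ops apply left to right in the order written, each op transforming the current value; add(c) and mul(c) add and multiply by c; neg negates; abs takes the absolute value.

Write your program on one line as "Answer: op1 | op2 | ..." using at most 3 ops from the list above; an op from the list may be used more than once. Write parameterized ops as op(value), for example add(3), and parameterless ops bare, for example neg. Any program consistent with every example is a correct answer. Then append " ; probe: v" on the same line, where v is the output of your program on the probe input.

add(-8) | add(-9) ; probe: -11

Check, running the answer program on each example:
  -31 -> -39 -> -48
  49 -> 41 -> 32
  -4 -> -12 -> -21
  4 -> -4 -> -13
  14 -> 6 -> -3
  probe: 6 -> -2 -> -11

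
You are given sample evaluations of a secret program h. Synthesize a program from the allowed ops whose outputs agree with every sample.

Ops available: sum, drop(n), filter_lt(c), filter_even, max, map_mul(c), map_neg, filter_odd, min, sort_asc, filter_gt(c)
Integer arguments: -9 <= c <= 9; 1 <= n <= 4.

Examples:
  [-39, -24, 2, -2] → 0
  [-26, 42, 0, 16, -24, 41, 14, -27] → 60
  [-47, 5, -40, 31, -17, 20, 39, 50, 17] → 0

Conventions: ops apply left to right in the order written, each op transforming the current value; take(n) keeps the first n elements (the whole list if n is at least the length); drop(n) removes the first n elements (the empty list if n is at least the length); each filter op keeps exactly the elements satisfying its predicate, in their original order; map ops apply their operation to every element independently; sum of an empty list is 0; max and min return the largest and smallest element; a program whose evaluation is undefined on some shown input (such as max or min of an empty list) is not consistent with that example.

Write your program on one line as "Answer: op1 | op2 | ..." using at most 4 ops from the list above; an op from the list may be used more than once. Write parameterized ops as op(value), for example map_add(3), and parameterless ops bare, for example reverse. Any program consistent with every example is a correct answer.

filter_even | drop(4) | map_mul(-6) | sum

Check, running the answer program on each example:
  [-39, -24, 2, -2] -> [-24, 2, -2] -> [] -> [] -> 0
  [-26, 42, 0, 16, -24, 41, 14, -27] -> [-26, 42, 0, 16, -24, 14] -> [-24, 14] -> [144, -84] -> 60
  [-47, 5, -40, 31, -17, 20, 39, 50, 17] -> [-40, 20, 50] -> [] -> [] -> 0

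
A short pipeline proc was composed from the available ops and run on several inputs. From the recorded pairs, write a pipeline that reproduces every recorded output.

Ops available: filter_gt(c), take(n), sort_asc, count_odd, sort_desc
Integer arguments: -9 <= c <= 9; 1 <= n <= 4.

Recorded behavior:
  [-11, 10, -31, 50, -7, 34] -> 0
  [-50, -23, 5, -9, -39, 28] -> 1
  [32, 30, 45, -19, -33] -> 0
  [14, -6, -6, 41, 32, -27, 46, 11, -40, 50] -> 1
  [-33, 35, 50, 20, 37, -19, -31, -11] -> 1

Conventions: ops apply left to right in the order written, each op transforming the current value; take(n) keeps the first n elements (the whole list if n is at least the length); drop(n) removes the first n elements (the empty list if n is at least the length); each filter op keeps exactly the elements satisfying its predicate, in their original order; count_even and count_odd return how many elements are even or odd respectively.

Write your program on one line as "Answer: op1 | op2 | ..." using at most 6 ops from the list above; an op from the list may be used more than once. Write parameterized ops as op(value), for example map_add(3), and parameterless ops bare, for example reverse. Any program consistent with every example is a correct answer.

sort_asc | filter_gt(-8) | filter_gt(-4) | take(2) | count_odd

Check, running the answer program on each example:
  [-11, 10, -31, 50, -7, 34] -> [-31, -11, -7, 10, 34, 50] -> [-7, 10, 34, 50] -> [10, 34, 50] -> [10, 34] -> 0
  [-50, -23, 5, -9, -39, 28] -> [-50, -39, -23, -9, 5, 28] -> [5, 28] -> [5, 28] -> [5, 28] -> 1
  [32, 30, 45, -19, -33] -> [-33, -19, 30, 32, 45] -> [30, 32, 45] -> [30, 32, 45] -> [30, 32] -> 0
  [14, -6, -6, 41, 32, -27, 46, 11, -40, 50] -> [-40, -27, -6, -6, 11, 14, 32, 41, 46, 50] -> [-6, -6, 11, 14, 32, 41, 46, 50] -> [11, 14, 32, 41, 46, 50] -> [11, 14] -> 1
  [-33, 35, 50, 20, 37, -19, -31, -11] -> [-33, -31, -19, -11, 20, 35, 37, 50] -> [20, 35, 37, 50] -> [20, 35, 37, 50] -> [20, 35] -> 1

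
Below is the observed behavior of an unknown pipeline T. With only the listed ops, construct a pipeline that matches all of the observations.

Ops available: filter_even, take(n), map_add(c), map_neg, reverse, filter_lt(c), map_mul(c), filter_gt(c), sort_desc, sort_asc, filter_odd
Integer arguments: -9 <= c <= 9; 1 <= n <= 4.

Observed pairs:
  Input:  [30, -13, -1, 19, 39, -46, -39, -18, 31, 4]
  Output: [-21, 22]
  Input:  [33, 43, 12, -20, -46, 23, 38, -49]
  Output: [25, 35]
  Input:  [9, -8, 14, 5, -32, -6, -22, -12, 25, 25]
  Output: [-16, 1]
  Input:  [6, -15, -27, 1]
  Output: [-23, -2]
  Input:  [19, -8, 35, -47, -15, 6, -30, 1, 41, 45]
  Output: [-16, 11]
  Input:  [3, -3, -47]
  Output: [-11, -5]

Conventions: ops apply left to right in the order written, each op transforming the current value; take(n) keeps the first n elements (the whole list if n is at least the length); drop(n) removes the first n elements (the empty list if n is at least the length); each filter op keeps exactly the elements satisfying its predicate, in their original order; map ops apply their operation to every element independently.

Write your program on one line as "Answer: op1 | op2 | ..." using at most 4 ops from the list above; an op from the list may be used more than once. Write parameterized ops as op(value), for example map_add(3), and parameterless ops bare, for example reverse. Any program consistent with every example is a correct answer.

take(2) | map_add(-8) | sort_asc

Check, running the answer program on each example:
  [30, -13, -1, 19, 39, -46, -39, -18, 31, 4] -> [30, -13] -> [22, -21] -> [-21, 22]
  [33, 43, 12, -20, -46, 23, 38, -49] -> [33, 43] -> [25, 35] -> [25, 35]
  [9, -8, 14, 5, -32, -6, -22, -12, 25, 25] -> [9, -8] -> [1, -16] -> [-16, 1]
  [6, -15, -27, 1] -> [6, -15] -> [-2, -23] -> [-23, -2]
  [19, -8, 35, -47, -15, 6, -30, 1, 41, 45] -> [19, -8] -> [11, -16] -> [-16, 11]
  [3, -3, -47] -> [3, -3] -> [-5, -11] -> [-11, -5]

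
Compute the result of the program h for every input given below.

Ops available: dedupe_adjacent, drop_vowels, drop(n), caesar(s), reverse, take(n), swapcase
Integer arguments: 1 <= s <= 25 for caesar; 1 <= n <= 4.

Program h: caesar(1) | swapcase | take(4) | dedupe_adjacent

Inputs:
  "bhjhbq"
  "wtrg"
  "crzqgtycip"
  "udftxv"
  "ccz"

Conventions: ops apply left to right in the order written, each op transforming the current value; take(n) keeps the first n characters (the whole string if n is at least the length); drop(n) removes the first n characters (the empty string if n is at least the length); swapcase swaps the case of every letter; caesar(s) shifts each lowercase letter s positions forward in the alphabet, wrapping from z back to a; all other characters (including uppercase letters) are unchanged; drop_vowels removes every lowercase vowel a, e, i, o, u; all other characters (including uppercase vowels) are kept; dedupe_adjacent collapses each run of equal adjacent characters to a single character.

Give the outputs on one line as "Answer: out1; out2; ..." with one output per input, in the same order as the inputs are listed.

"CIKI"; "XUSH"; "DSAR"; "VEGU"; "DA"

Execution, op by op:
  "bhjhbq" -> "cikicr" -> "CIKICR" -> "CIKI" -> "CIKI"
  "wtrg" -> "xush" -> "XUSH" -> "XUSH" -> "XUSH"
  "crzqgtycip" -> "dsarhuzdjq" -> "DSARHUZDJQ" -> "DSAR" -> "DSAR"
  "udftxv" -> "veguyw" -> "VEGUYW" -> "VEGU" -> "VEGU"
  "ccz" -> "dda" -> "DDA" -> "DDA" -> "DA"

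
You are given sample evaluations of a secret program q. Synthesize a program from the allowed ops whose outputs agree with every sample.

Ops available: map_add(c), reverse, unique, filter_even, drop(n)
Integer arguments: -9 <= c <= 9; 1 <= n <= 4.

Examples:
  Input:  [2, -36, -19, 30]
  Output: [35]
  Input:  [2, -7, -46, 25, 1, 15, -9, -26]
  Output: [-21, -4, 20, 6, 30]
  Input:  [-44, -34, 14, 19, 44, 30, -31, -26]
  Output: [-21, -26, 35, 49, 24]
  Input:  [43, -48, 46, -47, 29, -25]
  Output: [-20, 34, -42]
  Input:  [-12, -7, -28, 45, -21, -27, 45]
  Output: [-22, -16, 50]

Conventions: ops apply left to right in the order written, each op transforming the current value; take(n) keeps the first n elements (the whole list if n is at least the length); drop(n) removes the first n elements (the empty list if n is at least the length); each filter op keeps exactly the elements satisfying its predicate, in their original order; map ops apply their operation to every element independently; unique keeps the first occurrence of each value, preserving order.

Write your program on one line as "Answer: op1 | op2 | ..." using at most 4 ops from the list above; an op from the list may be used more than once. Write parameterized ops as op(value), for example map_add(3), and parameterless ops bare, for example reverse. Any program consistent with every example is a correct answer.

unique | drop(3) | map_add(5) | reverse

Check, running the answer program on each example:
  [2, -36, -19, 30] -> [2, -36, -19, 30] -> [30] -> [35] -> [35]
  [2, -7, -46, 25, 1, 15, -9, -26] -> [2, -7, -46, 25, 1, 15, -9, -26] -> [25, 1, 15, -9, -26] -> [30, 6, 20, -4, -21] -> [-21, -4, 20, 6, 30]
  [-44, -34, 14, 19, 44, 30, -31, -26] -> [-44, -34, 14, 19, 44, 30, -31, -26] -> [19, 44, 30, -31, -26] -> [24, 49, 35, -26, -21] -> [-21, -26, 35, 49, 24]
  [43, -48, 46, -47, 29, -25] -> [43, -48, 46, -47, 29, -25] -> [-47, 29, -25] -> [-42, 34, -20] -> [-20, 34, -42]
  [-12, -7, -28, 45, -21, -27, 45] -> [-12, -7, -28, 45, -21, -27] -> [45, -21, -27] -> [50, -16, -22] -> [-22, -16, 50]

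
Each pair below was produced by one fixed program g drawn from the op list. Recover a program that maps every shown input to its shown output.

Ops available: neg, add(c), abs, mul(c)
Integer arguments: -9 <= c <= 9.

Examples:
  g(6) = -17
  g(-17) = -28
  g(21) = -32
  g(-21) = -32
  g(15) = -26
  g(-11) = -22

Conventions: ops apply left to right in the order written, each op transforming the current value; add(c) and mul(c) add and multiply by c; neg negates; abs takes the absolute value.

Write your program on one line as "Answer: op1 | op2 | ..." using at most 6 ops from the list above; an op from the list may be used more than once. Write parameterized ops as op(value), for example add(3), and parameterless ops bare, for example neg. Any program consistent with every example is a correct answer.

neg | abs | add(9) | add(2) | neg

Check, running the answer program on each example:
  6 -> -6 -> 6 -> 15 -> 17 -> -17
  -17 -> 17 -> 17 -> 26 -> 28 -> -28
  21 -> -21 -> 21 -> 30 -> 32 -> -32
  -21 -> 21 -> 21 -> 30 -> 32 -> -32
  15 -> -15 -> 15 -> 24 -> 26 -> -26
  -11 -> 11 -> 11 -> 20 -> 22 -> -22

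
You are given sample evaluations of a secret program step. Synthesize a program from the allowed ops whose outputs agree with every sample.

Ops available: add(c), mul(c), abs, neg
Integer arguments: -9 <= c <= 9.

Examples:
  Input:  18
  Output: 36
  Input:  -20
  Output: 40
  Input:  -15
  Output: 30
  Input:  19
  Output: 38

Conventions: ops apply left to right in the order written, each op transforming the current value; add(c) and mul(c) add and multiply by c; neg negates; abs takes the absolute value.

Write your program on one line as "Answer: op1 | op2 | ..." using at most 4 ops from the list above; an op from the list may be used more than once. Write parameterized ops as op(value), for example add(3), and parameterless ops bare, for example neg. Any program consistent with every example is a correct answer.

neg | mul(2) | neg | abs

Check, running the answer program on each example:
  18 -> -18 -> -36 -> 36 -> 36
  -20 -> 20 -> 40 -> -40 -> 40
  -15 -> 15 -> 30 -> -30 -> 30
  19 -> -19 -> -38 -> 38 -> 38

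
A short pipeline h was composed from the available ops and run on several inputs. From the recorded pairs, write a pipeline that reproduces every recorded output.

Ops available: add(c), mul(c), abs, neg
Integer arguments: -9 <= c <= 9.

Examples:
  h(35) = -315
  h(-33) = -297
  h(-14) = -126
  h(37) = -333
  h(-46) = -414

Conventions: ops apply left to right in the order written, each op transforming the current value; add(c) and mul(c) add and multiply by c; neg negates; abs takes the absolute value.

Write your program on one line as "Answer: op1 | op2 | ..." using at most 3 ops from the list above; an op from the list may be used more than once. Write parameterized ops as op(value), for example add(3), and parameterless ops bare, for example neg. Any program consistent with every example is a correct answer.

neg | abs | mul(-9)

Check, running the answer program on each example:
  35 -> -35 -> 35 -> -315
  -33 -> 33 -> 33 -> -297
  -14 -> 14 -> 14 -> -126
  37 -> -37 -> 37 -> -333
  -46 -> 46 -> 46 -> -414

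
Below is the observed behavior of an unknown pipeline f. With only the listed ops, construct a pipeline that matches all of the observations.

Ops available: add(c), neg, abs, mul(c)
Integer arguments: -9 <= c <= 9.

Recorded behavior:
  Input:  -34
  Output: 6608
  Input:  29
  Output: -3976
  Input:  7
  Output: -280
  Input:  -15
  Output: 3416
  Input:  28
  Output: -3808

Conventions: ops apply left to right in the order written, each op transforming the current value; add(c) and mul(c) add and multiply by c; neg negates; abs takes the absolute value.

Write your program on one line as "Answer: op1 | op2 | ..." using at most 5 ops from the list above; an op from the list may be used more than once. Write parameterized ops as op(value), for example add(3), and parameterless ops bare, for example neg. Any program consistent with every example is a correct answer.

add(-7) | mul(-3) | add(-5) | mul(-8) | mul(-7)

Check, running the answer program on each example:
  -34 -> -41 -> 123 -> 118 -> -944 -> 6608
  29 -> 22 -> -66 -> -71 -> 568 -> -3976
  7 -> 0 -> 0 -> -5 -> 40 -> -280
  -15 -> -22 -> 66 -> 61 -> -488 -> 3416
  28 -> 21 -> -63 -> -68 -> 544 -> -3808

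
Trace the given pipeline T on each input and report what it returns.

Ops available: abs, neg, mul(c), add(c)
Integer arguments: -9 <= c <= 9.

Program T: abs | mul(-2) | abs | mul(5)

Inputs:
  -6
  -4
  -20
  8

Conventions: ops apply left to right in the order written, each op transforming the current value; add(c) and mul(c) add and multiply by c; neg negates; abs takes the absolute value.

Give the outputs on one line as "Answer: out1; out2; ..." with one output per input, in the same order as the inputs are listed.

60; 40; 200; 80

Execution, op by op:
  -6 -> 6 -> -12 -> 12 -> 60
  -4 -> 4 -> -8 -> 8 -> 40
  -20 -> 20 -> -40 -> 40 -> 200
  8 -> 8 -> -16 -> 16 -> 80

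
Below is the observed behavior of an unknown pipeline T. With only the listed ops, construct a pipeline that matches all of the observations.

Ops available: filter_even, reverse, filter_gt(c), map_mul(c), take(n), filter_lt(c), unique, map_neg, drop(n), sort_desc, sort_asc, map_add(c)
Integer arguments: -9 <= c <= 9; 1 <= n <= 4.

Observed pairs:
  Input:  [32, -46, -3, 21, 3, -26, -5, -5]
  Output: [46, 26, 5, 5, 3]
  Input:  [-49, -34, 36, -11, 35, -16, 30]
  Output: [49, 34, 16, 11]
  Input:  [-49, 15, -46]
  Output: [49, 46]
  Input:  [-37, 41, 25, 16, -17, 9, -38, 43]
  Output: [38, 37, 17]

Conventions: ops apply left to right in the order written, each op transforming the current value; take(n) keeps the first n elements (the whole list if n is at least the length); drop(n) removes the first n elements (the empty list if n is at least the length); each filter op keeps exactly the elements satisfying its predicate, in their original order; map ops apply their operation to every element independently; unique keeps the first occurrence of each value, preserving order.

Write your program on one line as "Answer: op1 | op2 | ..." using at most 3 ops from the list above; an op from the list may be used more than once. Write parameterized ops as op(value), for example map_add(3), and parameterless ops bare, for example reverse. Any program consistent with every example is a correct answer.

map_neg | sort_desc | filter_gt(0)

Check, running the answer program on each example:
  [32, -46, -3, 21, 3, -26, -5, -5] -> [-32, 46, 3, -21, -3, 26, 5, 5] -> [46, 26, 5, 5, 3, -3, -21, -32] -> [46, 26, 5, 5, 3]
  [-49, -34, 36, -11, 35, -16, 30] -> [49, 34, -36, 11, -35, 16, -30] -> [49, 34, 16, 11, -30, -35, -36] -> [49, 34, 16, 11]
  [-49, 15, -46] -> [49, -15, 46] -> [49, 46, -15] -> [49, 46]
  [-37, 41, 25, 16, -17, 9, -38, 43] -> [37, -41, -25, -16, 17, -9, 38, -43] -> [38, 37, 17, -9, -16, -25, -41, -43] -> [38, 37, 17]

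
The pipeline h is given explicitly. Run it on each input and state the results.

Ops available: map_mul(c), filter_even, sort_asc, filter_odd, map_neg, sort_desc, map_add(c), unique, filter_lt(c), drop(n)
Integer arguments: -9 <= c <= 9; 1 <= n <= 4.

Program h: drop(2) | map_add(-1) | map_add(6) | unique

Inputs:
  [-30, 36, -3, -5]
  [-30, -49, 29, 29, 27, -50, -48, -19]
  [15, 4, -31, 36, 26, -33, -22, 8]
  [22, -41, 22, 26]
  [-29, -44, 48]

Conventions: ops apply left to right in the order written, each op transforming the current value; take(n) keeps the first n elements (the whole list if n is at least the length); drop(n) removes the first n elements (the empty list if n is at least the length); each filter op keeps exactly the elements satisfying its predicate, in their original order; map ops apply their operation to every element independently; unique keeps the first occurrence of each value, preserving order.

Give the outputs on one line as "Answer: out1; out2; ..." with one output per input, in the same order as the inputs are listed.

Execution, op by op:
  [-30, 36, -3, -5] -> [-3, -5] -> [-4, -6] -> [2, 0] -> [2, 0]
  [-30, -49, 29, 29, 27, -50, -48, -19] -> [29, 29, 27, -50, -48, -19] -> [28, 28, 26, -51, -49, -20] -> [34, 34, 32, -45, -43, -14] -> [34, 32, -45, -43, -14]
  [15, 4, -31, 36, 26, -33, -22, 8] -> [-31, 36, 26, -33, -22, 8] -> [-32, 35, 25, -34, -23, 7] -> [-26, 41, 31, -28, -17, 13] -> [-26, 41, 31, -28, -17, 13]
  [22, -41, 22, 26] -> [22, 26] -> [21, 25] -> [27, 31] -> [27, 31]
  [-29, -44, 48] -> [48] -> [47] -> [53] -> [53]

[2, 0]; [34, 32, -45, -43, -14]; [-26, 41, 31, -28, -17, 13]; [27, 31]; [53]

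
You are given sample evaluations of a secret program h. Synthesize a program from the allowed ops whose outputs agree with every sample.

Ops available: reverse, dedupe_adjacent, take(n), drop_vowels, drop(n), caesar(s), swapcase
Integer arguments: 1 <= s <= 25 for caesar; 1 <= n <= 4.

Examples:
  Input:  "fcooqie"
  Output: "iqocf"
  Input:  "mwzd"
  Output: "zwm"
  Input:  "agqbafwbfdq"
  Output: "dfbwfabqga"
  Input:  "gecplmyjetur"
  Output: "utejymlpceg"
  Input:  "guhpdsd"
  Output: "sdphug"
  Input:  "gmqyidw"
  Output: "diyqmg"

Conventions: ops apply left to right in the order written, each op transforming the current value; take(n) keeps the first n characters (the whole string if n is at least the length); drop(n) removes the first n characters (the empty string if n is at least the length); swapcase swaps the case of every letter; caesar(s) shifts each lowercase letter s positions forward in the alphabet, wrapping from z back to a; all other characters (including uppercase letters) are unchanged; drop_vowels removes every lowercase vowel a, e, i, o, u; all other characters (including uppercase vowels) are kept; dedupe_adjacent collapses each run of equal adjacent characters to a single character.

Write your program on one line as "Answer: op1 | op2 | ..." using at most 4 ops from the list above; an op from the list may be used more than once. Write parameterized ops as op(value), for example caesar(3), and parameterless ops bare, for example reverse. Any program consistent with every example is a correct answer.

dedupe_adjacent | reverse | drop(1)

Check, running the answer program on each example:
  "fcooqie" -> "fcoqie" -> "eiqocf" -> "iqocf"
  "mwzd" -> "mwzd" -> "dzwm" -> "zwm"
  "agqbafwbfdq" -> "agqbafwbfdq" -> "qdfbwfabqga" -> "dfbwfabqga"
  "gecplmyjetur" -> "gecplmyjetur" -> "rutejymlpceg" -> "utejymlpceg"
  "guhpdsd" -> "guhpdsd" -> "dsdphug" -> "sdphug"
  "gmqyidw" -> "gmqyidw" -> "wdiyqmg" -> "diyqmg"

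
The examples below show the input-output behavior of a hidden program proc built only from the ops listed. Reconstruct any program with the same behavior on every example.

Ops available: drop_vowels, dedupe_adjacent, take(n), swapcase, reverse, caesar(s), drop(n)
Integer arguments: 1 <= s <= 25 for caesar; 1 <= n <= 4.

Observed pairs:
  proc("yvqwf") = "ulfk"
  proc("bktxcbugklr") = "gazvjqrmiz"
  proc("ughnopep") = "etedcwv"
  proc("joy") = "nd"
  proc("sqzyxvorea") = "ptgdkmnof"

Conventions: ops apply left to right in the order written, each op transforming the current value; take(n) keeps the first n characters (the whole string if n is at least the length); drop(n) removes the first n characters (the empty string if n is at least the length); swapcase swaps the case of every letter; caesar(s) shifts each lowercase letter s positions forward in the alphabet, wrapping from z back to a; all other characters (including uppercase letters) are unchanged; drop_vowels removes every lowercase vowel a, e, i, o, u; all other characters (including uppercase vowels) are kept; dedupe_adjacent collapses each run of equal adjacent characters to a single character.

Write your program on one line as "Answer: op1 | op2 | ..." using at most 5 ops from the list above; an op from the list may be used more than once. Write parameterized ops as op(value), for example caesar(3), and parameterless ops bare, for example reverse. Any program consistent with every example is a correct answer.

drop(1) | caesar(8) | reverse | caesar(10) | caesar(23)

Check, running the answer program on each example:
  "yvqwf" -> "vqwf" -> "dyen" -> "neyd" -> "xoin" -> "ulfk"
  "bktxcbugklr" -> "ktxcbugklr" -> "sbfkjcostz" -> "ztsocjkfbs" -> "jdcymtuplc" -> "gazvjqrmiz"
  "ughnopep" -> "ghnopep" -> "opvwxmx" -> "xmxwvpo" -> "hwhgfzy" -> "etedcwv"
  "joy" -> "oy" -> "wg" -> "gw" -> "qg" -> "nd"
  "sqzyxvorea" -> "qzyxvorea" -> "yhgfdwzmi" -> "imzwdfghy" -> "swjgnpqri" -> "ptgdkmnof"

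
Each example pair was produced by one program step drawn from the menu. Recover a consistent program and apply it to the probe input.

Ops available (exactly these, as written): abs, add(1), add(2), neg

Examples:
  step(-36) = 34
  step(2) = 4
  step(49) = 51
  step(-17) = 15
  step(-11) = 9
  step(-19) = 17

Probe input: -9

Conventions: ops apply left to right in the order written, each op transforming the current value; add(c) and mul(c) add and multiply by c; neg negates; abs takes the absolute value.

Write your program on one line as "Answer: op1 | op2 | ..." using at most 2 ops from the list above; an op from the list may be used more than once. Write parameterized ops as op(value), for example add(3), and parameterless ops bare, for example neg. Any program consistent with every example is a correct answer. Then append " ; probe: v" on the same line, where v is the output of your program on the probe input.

add(2) | abs ; probe: 7

Check, running the answer program on each example:
  -36 -> -34 -> 34
  2 -> 4 -> 4
  49 -> 51 -> 51
  -17 -> -15 -> 15
  -11 -> -9 -> 9
  -19 -> -17 -> 17
  probe: -9 -> -7 -> 7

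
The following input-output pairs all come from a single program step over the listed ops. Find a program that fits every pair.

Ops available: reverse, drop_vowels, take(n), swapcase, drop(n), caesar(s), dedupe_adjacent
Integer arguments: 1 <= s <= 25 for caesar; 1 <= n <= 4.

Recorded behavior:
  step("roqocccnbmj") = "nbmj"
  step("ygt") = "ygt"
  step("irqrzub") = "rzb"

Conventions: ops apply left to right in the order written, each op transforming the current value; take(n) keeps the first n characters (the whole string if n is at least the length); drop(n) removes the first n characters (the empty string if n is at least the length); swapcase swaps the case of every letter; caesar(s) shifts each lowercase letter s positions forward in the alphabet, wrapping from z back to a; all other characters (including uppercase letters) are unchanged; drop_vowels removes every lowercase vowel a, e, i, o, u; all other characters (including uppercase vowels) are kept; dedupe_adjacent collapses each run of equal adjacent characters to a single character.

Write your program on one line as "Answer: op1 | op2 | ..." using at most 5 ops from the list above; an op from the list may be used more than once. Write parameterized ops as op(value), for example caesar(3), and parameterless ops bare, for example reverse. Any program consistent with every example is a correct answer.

reverse | take(4) | drop_vowels | reverse

Check, running the answer program on each example:
  "roqocccnbmj" -> "jmbncccoqor" -> "jmbn" -> "jmbn" -> "nbmj"
  "ygt" -> "tgy" -> "tgy" -> "tgy" -> "ygt"
  "irqrzub" -> "buzrqri" -> "buzr" -> "bzr" -> "rzb"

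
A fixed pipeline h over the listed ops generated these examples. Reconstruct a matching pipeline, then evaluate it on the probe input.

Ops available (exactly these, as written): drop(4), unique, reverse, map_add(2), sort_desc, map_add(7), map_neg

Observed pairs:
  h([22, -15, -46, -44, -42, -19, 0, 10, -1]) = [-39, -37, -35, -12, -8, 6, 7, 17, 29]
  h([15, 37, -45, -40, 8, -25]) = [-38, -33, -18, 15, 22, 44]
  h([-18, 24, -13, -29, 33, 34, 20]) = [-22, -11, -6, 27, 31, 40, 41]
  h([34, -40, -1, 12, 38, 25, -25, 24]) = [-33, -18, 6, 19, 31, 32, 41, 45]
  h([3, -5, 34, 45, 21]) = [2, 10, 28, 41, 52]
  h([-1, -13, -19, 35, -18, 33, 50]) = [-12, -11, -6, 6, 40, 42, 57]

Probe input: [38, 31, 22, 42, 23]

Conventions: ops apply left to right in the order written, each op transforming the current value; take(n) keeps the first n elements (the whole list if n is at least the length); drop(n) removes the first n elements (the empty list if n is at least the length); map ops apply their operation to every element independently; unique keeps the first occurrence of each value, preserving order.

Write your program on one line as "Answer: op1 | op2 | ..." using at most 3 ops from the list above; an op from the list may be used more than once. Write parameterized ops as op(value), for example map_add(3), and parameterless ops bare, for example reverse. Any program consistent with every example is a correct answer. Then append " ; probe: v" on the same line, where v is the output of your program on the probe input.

map_add(7) | sort_desc | reverse ; probe: [29, 30, 38, 45, 49]

Check, running the answer program on each example:
  [22, -15, -46, -44, -42, -19, 0, 10, -1] -> [29, -8, -39, -37, -35, -12, 7, 17, 6] -> [29, 17, 7, 6, -8, -12, -35, -37, -39] -> [-39, -37, -35, -12, -8, 6, 7, 17, 29]
  [15, 37, -45, -40, 8, -25] -> [22, 44, -38, -33, 15, -18] -> [44, 22, 15, -18, -33, -38] -> [-38, -33, -18, 15, 22, 44]
  [-18, 24, -13, -29, 33, 34, 20] -> [-11, 31, -6, -22, 40, 41, 27] -> [41, 40, 31, 27, -6, -11, -22] -> [-22, -11, -6, 27, 31, 40, 41]
  [34, -40, -1, 12, 38, 25, -25, 24] -> [41, -33, 6, 19, 45, 32, -18, 31] -> [45, 41, 32, 31, 19, 6, -18, -33] -> [-33, -18, 6, 19, 31, 32, 41, 45]
  [3, -5, 34, 45, 21] -> [10, 2, 41, 52, 28] -> [52, 41, 28, 10, 2] -> [2, 10, 28, 41, 52]
  [-1, -13, -19, 35, -18, 33, 50] -> [6, -6, -12, 42, -11, 40, 57] -> [57, 42, 40, 6, -6, -11, -12] -> [-12, -11, -6, 6, 40, 42, 57]
  probe: [38, 31, 22, 42, 23] -> [45, 38, 29, 49, 30] -> [49, 45, 38, 30, 29] -> [29, 30, 38, 45, 49]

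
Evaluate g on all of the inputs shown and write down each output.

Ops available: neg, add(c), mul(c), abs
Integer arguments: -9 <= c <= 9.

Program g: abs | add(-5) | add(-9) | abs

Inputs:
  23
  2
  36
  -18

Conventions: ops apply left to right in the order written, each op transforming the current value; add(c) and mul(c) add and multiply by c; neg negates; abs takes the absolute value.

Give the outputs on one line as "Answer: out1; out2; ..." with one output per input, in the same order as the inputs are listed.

Execution, op by op:
  23 -> 23 -> 18 -> 9 -> 9
  2 -> 2 -> -3 -> -12 -> 12
  36 -> 36 -> 31 -> 22 -> 22
  -18 -> 18 -> 13 -> 4 -> 4

9; 12; 22; 4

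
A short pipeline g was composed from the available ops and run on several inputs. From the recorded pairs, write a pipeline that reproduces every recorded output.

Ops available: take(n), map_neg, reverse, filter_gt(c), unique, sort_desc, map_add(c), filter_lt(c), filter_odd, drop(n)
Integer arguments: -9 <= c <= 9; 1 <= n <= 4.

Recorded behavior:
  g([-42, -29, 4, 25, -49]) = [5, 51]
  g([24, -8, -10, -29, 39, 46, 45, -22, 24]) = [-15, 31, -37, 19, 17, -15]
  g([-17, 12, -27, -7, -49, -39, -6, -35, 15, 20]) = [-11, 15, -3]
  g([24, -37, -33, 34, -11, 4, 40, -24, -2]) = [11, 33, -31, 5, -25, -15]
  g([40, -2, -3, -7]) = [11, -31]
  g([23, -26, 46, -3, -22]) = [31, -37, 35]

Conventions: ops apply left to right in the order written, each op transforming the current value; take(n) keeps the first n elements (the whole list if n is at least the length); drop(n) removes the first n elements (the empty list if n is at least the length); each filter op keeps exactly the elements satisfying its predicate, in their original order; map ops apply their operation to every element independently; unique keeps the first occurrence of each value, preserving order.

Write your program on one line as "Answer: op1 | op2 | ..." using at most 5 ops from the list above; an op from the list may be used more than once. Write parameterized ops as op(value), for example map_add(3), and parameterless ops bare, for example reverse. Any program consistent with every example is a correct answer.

reverse | map_add(-9) | map_neg | filter_odd

Check, running the answer program on each example:
  [-42, -29, 4, 25, -49] -> [-49, 25, 4, -29, -42] -> [-58, 16, -5, -38, -51] -> [58, -16, 5, 38, 51] -> [5, 51]
  [24, -8, -10, -29, 39, 46, 45, -22, 24] -> [24, -22, 45, 46, 39, -29, -10, -8, 24] -> [15, -31, 36, 37, 30, -38, -19, -17, 15] -> [-15, 31, -36, -37, -30, 38, 19, 17, -15] -> [-15, 31, -37, 19, 17, -15]
  [-17, 12, -27, -7, -49, -39, -6, -35, 15, 20] -> [20, 15, -35, -6, -39, -49, -7, -27, 12, -17] -> [11, 6, -44, -15, -48, -58, -16, -36, 3, -26] -> [-11, -6, 44, 15, 48, 58, 16, 36, -3, 26] -> [-11, 15, -3]
  [24, -37, -33, 34, -11, 4, 40, -24, -2] -> [-2, -24, 40, 4, -11, 34, -33, -37, 24] -> [-11, -33, 31, -5, -20, 25, -42, -46, 15] -> [11, 33, -31, 5, 20, -25, 42, 46, -15] -> [11, 33, -31, 5, -25, -15]
  [40, -2, -3, -7] -> [-7, -3, -2, 40] -> [-16, -12, -11, 31] -> [16, 12, 11, -31] -> [11, -31]
  [23, -26, 46, -3, -22] -> [-22, -3, 46, -26, 23] -> [-31, -12, 37, -35, 14] -> [31, 12, -37, 35, -14] -> [31, -37, 35]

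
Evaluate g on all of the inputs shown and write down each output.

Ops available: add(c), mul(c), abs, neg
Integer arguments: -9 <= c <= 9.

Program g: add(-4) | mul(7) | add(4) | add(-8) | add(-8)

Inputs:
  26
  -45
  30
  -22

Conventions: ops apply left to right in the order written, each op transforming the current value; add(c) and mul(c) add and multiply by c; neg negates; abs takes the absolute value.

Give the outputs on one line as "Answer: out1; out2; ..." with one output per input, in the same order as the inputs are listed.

Execution, op by op:
  26 -> 22 -> 154 -> 158 -> 150 -> 142
  -45 -> -49 -> -343 -> -339 -> -347 -> -355
  30 -> 26 -> 182 -> 186 -> 178 -> 170
  -22 -> -26 -> -182 -> -178 -> -186 -> -194

142; -355; 170; -194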